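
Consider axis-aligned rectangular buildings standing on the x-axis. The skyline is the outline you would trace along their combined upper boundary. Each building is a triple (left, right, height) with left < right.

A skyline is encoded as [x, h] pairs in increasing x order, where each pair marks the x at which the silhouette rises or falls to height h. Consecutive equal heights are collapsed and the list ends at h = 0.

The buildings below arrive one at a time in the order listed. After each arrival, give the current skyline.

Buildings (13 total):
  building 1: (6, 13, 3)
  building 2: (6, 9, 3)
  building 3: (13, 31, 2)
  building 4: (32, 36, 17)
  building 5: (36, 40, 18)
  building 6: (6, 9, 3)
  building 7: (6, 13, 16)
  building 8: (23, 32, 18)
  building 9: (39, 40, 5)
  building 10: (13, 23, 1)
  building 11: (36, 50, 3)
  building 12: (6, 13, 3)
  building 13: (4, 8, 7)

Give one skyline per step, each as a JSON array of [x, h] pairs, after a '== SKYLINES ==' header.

== SKYLINES ==
[[6,3],[13,0]]
[[6,3],[13,0]]
[[6,3],[13,2],[31,0]]
[[6,3],[13,2],[31,0],[32,17],[36,0]]
[[6,3],[13,2],[31,0],[32,17],[36,18],[40,0]]
[[6,3],[13,2],[31,0],[32,17],[36,18],[40,0]]
[[6,16],[13,2],[31,0],[32,17],[36,18],[40,0]]
[[6,16],[13,2],[23,18],[32,17],[36,18],[40,0]]
[[6,16],[13,2],[23,18],[32,17],[36,18],[40,0]]
[[6,16],[13,2],[23,18],[32,17],[36,18],[40,0]]
[[6,16],[13,2],[23,18],[32,17],[36,18],[40,3],[50,0]]
[[6,16],[13,2],[23,18],[32,17],[36,18],[40,3],[50,0]]
[[4,7],[6,16],[13,2],[23,18],[32,17],[36,18],[40,3],[50,0]]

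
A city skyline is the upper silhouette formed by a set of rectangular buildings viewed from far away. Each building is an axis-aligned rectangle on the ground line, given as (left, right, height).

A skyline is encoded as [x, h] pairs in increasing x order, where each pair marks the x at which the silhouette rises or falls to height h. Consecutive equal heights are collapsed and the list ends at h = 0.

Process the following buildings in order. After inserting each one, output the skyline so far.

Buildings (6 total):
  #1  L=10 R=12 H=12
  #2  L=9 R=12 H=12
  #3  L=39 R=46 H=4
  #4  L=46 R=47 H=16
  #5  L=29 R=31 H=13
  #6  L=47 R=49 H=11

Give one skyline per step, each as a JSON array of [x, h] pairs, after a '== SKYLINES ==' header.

== SKYLINES ==
[[10,12],[12,0]]
[[9,12],[12,0]]
[[9,12],[12,0],[39,4],[46,0]]
[[9,12],[12,0],[39,4],[46,16],[47,0]]
[[9,12],[12,0],[29,13],[31,0],[39,4],[46,16],[47,0]]
[[9,12],[12,0],[29,13],[31,0],[39,4],[46,16],[47,11],[49,0]]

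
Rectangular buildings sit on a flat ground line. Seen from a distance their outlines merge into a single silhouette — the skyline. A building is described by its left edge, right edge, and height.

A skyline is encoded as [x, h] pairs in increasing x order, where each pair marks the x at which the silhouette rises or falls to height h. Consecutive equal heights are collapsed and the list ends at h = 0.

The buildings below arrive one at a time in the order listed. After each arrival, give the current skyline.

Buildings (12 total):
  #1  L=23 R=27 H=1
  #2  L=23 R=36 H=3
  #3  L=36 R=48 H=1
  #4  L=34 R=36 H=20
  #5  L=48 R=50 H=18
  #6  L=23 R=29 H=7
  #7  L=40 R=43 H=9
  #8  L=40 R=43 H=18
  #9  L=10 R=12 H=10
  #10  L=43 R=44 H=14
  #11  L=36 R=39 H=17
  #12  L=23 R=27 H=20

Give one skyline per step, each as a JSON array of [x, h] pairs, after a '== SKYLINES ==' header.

== SKYLINES ==
[[23,1],[27,0]]
[[23,3],[36,0]]
[[23,3],[36,1],[48,0]]
[[23,3],[34,20],[36,1],[48,0]]
[[23,3],[34,20],[36,1],[48,18],[50,0]]
[[23,7],[29,3],[34,20],[36,1],[48,18],[50,0]]
[[23,7],[29,3],[34,20],[36,1],[40,9],[43,1],[48,18],[50,0]]
[[23,7],[29,3],[34,20],[36,1],[40,18],[43,1],[48,18],[50,0]]
[[10,10],[12,0],[23,7],[29,3],[34,20],[36,1],[40,18],[43,1],[48,18],[50,0]]
[[10,10],[12,0],[23,7],[29,3],[34,20],[36,1],[40,18],[43,14],[44,1],[48,18],[50,0]]
[[10,10],[12,0],[23,7],[29,3],[34,20],[36,17],[39,1],[40,18],[43,14],[44,1],[48,18],[50,0]]
[[10,10],[12,0],[23,20],[27,7],[29,3],[34,20],[36,17],[39,1],[40,18],[43,14],[44,1],[48,18],[50,0]]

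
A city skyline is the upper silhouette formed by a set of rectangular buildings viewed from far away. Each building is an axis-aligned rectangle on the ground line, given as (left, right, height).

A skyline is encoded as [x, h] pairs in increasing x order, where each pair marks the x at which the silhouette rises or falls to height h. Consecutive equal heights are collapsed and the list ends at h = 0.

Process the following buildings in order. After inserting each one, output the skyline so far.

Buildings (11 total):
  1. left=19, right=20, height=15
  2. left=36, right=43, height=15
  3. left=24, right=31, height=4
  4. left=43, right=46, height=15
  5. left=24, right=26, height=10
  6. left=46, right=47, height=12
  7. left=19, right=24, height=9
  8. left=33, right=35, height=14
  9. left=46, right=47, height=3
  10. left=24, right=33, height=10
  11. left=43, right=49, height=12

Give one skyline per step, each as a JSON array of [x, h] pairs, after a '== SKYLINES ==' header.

== SKYLINES ==
[[19,15],[20,0]]
[[19,15],[20,0],[36,15],[43,0]]
[[19,15],[20,0],[24,4],[31,0],[36,15],[43,0]]
[[19,15],[20,0],[24,4],[31,0],[36,15],[46,0]]
[[19,15],[20,0],[24,10],[26,4],[31,0],[36,15],[46,0]]
[[19,15],[20,0],[24,10],[26,4],[31,0],[36,15],[46,12],[47,0]]
[[19,15],[20,9],[24,10],[26,4],[31,0],[36,15],[46,12],[47,0]]
[[19,15],[20,9],[24,10],[26,4],[31,0],[33,14],[35,0],[36,15],[46,12],[47,0]]
[[19,15],[20,9],[24,10],[26,4],[31,0],[33,14],[35,0],[36,15],[46,12],[47,0]]
[[19,15],[20,9],[24,10],[33,14],[35,0],[36,15],[46,12],[47,0]]
[[19,15],[20,9],[24,10],[33,14],[35,0],[36,15],[46,12],[49,0]]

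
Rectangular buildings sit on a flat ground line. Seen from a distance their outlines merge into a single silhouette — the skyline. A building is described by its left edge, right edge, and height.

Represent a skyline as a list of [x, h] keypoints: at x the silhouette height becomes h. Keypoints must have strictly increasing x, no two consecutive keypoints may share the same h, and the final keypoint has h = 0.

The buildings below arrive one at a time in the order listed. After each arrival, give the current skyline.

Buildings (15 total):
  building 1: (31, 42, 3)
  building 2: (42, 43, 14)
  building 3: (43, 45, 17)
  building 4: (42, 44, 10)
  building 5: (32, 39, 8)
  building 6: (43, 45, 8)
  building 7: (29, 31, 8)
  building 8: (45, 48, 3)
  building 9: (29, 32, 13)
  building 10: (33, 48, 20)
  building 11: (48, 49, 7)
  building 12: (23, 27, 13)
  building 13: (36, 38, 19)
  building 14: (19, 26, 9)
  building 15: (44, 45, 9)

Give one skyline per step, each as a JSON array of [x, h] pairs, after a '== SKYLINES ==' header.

== SKYLINES ==
[[31,3],[42,0]]
[[31,3],[42,14],[43,0]]
[[31,3],[42,14],[43,17],[45,0]]
[[31,3],[42,14],[43,17],[45,0]]
[[31,3],[32,8],[39,3],[42,14],[43,17],[45,0]]
[[31,3],[32,8],[39,3],[42,14],[43,17],[45,0]]
[[29,8],[31,3],[32,8],[39,3],[42,14],[43,17],[45,0]]
[[29,8],[31,3],[32,8],[39,3],[42,14],[43,17],[45,3],[48,0]]
[[29,13],[32,8],[39,3],[42,14],[43,17],[45,3],[48,0]]
[[29,13],[32,8],[33,20],[48,0]]
[[29,13],[32,8],[33,20],[48,7],[49,0]]
[[23,13],[27,0],[29,13],[32,8],[33,20],[48,7],[49,0]]
[[23,13],[27,0],[29,13],[32,8],[33,20],[48,7],[49,0]]
[[19,9],[23,13],[27,0],[29,13],[32,8],[33,20],[48,7],[49,0]]
[[19,9],[23,13],[27,0],[29,13],[32,8],[33,20],[48,7],[49,0]]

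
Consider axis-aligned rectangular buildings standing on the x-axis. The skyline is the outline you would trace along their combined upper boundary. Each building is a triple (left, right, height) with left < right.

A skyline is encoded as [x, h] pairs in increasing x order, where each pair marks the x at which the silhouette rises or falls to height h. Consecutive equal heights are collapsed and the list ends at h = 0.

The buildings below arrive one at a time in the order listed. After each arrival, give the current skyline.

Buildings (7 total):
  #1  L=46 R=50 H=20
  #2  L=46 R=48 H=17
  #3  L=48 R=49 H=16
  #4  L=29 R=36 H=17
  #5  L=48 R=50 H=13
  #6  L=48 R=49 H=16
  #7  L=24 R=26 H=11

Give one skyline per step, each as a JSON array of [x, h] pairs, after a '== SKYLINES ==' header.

== SKYLINES ==
[[46,20],[50,0]]
[[46,20],[50,0]]
[[46,20],[50,0]]
[[29,17],[36,0],[46,20],[50,0]]
[[29,17],[36,0],[46,20],[50,0]]
[[29,17],[36,0],[46,20],[50,0]]
[[24,11],[26,0],[29,17],[36,0],[46,20],[50,0]]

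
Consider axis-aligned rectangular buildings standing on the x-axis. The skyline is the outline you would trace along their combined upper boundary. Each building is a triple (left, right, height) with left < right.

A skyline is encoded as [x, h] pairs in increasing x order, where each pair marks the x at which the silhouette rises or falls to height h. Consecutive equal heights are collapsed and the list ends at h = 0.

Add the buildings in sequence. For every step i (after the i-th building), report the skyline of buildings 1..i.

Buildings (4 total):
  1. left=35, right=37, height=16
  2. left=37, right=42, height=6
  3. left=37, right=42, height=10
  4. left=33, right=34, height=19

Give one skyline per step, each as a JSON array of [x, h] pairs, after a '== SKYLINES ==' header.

== SKYLINES ==
[[35,16],[37,0]]
[[35,16],[37,6],[42,0]]
[[35,16],[37,10],[42,0]]
[[33,19],[34,0],[35,16],[37,10],[42,0]]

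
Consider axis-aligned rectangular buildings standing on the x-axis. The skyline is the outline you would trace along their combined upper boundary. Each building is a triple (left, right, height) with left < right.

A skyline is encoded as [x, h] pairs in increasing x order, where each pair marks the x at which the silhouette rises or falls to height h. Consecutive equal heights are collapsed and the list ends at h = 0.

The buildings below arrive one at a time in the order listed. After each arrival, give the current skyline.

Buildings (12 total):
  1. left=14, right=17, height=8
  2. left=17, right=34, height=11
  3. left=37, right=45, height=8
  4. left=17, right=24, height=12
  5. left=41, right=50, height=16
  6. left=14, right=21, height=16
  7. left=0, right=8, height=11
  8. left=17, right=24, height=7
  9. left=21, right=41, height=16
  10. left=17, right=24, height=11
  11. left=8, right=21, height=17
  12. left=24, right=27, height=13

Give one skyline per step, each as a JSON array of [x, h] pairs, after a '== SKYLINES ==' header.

== SKYLINES ==
[[14,8],[17,0]]
[[14,8],[17,11],[34,0]]
[[14,8],[17,11],[34,0],[37,8],[45,0]]
[[14,8],[17,12],[24,11],[34,0],[37,8],[45,0]]
[[14,8],[17,12],[24,11],[34,0],[37,8],[41,16],[50,0]]
[[14,16],[21,12],[24,11],[34,0],[37,8],[41,16],[50,0]]
[[0,11],[8,0],[14,16],[21,12],[24,11],[34,0],[37,8],[41,16],[50,0]]
[[0,11],[8,0],[14,16],[21,12],[24,11],[34,0],[37,8],[41,16],[50,0]]
[[0,11],[8,0],[14,16],[50,0]]
[[0,11],[8,0],[14,16],[50,0]]
[[0,11],[8,17],[21,16],[50,0]]
[[0,11],[8,17],[21,16],[50,0]]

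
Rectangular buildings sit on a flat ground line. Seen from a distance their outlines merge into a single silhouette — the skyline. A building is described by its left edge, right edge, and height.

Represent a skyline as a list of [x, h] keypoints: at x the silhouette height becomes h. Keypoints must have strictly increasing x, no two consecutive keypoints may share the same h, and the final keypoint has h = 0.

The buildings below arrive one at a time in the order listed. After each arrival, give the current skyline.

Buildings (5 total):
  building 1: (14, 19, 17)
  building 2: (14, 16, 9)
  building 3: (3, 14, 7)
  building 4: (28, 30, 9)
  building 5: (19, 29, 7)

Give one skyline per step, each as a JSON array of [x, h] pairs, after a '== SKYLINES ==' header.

== SKYLINES ==
[[14,17],[19,0]]
[[14,17],[19,0]]
[[3,7],[14,17],[19,0]]
[[3,7],[14,17],[19,0],[28,9],[30,0]]
[[3,7],[14,17],[19,7],[28,9],[30,0]]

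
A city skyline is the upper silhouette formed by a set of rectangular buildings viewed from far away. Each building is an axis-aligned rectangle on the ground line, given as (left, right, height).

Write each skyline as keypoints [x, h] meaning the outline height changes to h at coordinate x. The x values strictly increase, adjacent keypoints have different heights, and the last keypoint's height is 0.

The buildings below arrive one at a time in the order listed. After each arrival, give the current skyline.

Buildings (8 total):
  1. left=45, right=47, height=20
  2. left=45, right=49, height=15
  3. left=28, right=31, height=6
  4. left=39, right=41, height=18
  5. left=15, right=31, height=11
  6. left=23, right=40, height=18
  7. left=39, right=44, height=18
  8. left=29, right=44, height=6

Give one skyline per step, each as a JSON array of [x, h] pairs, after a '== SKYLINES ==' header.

== SKYLINES ==
[[45,20],[47,0]]
[[45,20],[47,15],[49,0]]
[[28,6],[31,0],[45,20],[47,15],[49,0]]
[[28,6],[31,0],[39,18],[41,0],[45,20],[47,15],[49,0]]
[[15,11],[31,0],[39,18],[41,0],[45,20],[47,15],[49,0]]
[[15,11],[23,18],[41,0],[45,20],[47,15],[49,0]]
[[15,11],[23,18],[44,0],[45,20],[47,15],[49,0]]
[[15,11],[23,18],[44,0],[45,20],[47,15],[49,0]]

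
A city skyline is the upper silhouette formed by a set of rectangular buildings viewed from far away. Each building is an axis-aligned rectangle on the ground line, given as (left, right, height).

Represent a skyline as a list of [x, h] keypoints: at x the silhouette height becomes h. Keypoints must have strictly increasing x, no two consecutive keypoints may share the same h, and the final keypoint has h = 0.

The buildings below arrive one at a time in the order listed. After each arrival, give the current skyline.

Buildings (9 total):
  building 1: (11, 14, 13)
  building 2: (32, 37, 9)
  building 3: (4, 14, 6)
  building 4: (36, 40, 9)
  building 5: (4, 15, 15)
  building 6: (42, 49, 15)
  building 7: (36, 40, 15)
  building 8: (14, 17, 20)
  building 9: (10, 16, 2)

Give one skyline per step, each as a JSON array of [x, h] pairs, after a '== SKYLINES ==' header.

== SKYLINES ==
[[11,13],[14,0]]
[[11,13],[14,0],[32,9],[37,0]]
[[4,6],[11,13],[14,0],[32,9],[37,0]]
[[4,6],[11,13],[14,0],[32,9],[40,0]]
[[4,15],[15,0],[32,9],[40,0]]
[[4,15],[15,0],[32,9],[40,0],[42,15],[49,0]]
[[4,15],[15,0],[32,9],[36,15],[40,0],[42,15],[49,0]]
[[4,15],[14,20],[17,0],[32,9],[36,15],[40,0],[42,15],[49,0]]
[[4,15],[14,20],[17,0],[32,9],[36,15],[40,0],[42,15],[49,0]]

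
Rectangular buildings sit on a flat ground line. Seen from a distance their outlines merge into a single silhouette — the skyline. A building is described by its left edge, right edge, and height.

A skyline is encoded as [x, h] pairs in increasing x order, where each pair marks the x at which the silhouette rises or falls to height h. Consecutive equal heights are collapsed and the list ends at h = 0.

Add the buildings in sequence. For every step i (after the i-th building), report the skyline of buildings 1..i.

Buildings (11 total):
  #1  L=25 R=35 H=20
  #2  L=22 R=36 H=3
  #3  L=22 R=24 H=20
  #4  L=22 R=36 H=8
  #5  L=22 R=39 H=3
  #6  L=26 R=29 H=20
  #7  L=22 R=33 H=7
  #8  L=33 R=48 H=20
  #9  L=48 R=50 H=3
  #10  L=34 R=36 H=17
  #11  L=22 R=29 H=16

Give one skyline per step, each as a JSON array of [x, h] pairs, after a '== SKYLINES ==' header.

== SKYLINES ==
[[25,20],[35,0]]
[[22,3],[25,20],[35,3],[36,0]]
[[22,20],[24,3],[25,20],[35,3],[36,0]]
[[22,20],[24,8],[25,20],[35,8],[36,0]]
[[22,20],[24,8],[25,20],[35,8],[36,3],[39,0]]
[[22,20],[24,8],[25,20],[35,8],[36,3],[39,0]]
[[22,20],[24,8],[25,20],[35,8],[36,3],[39,0]]
[[22,20],[24,8],[25,20],[48,0]]
[[22,20],[24,8],[25,20],[48,3],[50,0]]
[[22,20],[24,8],[25,20],[48,3],[50,0]]
[[22,20],[24,16],[25,20],[48,3],[50,0]]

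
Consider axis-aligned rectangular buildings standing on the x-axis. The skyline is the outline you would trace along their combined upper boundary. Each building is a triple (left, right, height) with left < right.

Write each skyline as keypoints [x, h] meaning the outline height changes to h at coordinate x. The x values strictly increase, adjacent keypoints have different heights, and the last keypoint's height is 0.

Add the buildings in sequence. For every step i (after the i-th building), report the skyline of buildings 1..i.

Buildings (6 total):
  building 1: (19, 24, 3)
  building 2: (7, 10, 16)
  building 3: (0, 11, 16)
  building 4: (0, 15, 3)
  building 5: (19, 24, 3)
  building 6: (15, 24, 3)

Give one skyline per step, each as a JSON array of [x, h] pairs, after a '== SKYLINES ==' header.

== SKYLINES ==
[[19,3],[24,0]]
[[7,16],[10,0],[19,3],[24,0]]
[[0,16],[11,0],[19,3],[24,0]]
[[0,16],[11,3],[15,0],[19,3],[24,0]]
[[0,16],[11,3],[15,0],[19,3],[24,0]]
[[0,16],[11,3],[24,0]]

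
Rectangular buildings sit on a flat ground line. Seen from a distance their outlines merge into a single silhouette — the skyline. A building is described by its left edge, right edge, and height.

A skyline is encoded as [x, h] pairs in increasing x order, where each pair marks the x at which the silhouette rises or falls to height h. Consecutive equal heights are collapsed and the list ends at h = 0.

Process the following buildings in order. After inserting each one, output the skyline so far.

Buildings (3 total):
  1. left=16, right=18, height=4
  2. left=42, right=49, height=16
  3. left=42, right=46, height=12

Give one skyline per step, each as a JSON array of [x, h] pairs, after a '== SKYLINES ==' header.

== SKYLINES ==
[[16,4],[18,0]]
[[16,4],[18,0],[42,16],[49,0]]
[[16,4],[18,0],[42,16],[49,0]]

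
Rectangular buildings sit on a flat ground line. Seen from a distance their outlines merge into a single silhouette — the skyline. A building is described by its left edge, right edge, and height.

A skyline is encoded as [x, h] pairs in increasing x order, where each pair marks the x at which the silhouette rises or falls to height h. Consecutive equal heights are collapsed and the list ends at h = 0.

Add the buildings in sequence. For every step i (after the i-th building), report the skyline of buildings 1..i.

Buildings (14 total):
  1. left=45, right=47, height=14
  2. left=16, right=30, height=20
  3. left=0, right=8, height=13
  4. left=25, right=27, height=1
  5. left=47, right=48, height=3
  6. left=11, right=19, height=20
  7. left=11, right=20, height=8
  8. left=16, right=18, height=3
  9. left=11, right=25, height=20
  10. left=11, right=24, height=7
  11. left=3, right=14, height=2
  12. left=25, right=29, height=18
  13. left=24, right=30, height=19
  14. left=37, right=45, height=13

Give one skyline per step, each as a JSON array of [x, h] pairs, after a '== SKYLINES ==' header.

== SKYLINES ==
[[45,14],[47,0]]
[[16,20],[30,0],[45,14],[47,0]]
[[0,13],[8,0],[16,20],[30,0],[45,14],[47,0]]
[[0,13],[8,0],[16,20],[30,0],[45,14],[47,0]]
[[0,13],[8,0],[16,20],[30,0],[45,14],[47,3],[48,0]]
[[0,13],[8,0],[11,20],[30,0],[45,14],[47,3],[48,0]]
[[0,13],[8,0],[11,20],[30,0],[45,14],[47,3],[48,0]]
[[0,13],[8,0],[11,20],[30,0],[45,14],[47,3],[48,0]]
[[0,13],[8,0],[11,20],[30,0],[45,14],[47,3],[48,0]]
[[0,13],[8,0],[11,20],[30,0],[45,14],[47,3],[48,0]]
[[0,13],[8,2],[11,20],[30,0],[45,14],[47,3],[48,0]]
[[0,13],[8,2],[11,20],[30,0],[45,14],[47,3],[48,0]]
[[0,13],[8,2],[11,20],[30,0],[45,14],[47,3],[48,0]]
[[0,13],[8,2],[11,20],[30,0],[37,13],[45,14],[47,3],[48,0]]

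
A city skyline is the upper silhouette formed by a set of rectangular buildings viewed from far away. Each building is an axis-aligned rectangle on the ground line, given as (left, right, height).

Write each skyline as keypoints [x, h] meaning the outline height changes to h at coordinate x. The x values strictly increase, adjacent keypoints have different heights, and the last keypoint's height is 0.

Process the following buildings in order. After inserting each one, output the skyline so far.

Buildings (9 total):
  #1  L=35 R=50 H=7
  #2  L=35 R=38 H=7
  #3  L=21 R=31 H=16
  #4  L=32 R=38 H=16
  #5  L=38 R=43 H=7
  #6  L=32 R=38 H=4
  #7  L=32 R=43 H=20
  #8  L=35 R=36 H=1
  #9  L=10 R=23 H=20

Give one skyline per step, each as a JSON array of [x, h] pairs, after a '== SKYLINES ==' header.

== SKYLINES ==
[[35,7],[50,0]]
[[35,7],[50,0]]
[[21,16],[31,0],[35,7],[50,0]]
[[21,16],[31,0],[32,16],[38,7],[50,0]]
[[21,16],[31,0],[32,16],[38,7],[50,0]]
[[21,16],[31,0],[32,16],[38,7],[50,0]]
[[21,16],[31,0],[32,20],[43,7],[50,0]]
[[21,16],[31,0],[32,20],[43,7],[50,0]]
[[10,20],[23,16],[31,0],[32,20],[43,7],[50,0]]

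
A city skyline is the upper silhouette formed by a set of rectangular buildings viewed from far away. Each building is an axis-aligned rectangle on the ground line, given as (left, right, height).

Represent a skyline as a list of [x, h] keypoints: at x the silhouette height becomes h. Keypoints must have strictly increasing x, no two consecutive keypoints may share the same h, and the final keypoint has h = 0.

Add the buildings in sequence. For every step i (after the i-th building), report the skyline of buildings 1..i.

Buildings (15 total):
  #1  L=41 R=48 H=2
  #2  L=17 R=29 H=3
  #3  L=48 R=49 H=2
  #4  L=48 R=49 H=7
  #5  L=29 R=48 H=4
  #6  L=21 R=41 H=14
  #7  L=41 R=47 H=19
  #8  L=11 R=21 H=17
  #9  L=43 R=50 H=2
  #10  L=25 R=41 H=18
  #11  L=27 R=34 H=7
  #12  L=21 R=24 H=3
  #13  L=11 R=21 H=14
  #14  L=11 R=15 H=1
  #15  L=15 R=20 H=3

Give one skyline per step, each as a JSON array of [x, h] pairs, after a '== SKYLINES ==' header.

== SKYLINES ==
[[41,2],[48,0]]
[[17,3],[29,0],[41,2],[48,0]]
[[17,3],[29,0],[41,2],[49,0]]
[[17,3],[29,0],[41,2],[48,7],[49,0]]
[[17,3],[29,4],[48,7],[49,0]]
[[17,3],[21,14],[41,4],[48,7],[49,0]]
[[17,3],[21,14],[41,19],[47,4],[48,7],[49,0]]
[[11,17],[21,14],[41,19],[47,4],[48,7],[49,0]]
[[11,17],[21,14],[41,19],[47,4],[48,7],[49,2],[50,0]]
[[11,17],[21,14],[25,18],[41,19],[47,4],[48,7],[49,2],[50,0]]
[[11,17],[21,14],[25,18],[41,19],[47,4],[48,7],[49,2],[50,0]]
[[11,17],[21,14],[25,18],[41,19],[47,4],[48,7],[49,2],[50,0]]
[[11,17],[21,14],[25,18],[41,19],[47,4],[48,7],[49,2],[50,0]]
[[11,17],[21,14],[25,18],[41,19],[47,4],[48,7],[49,2],[50,0]]
[[11,17],[21,14],[25,18],[41,19],[47,4],[48,7],[49,2],[50,0]]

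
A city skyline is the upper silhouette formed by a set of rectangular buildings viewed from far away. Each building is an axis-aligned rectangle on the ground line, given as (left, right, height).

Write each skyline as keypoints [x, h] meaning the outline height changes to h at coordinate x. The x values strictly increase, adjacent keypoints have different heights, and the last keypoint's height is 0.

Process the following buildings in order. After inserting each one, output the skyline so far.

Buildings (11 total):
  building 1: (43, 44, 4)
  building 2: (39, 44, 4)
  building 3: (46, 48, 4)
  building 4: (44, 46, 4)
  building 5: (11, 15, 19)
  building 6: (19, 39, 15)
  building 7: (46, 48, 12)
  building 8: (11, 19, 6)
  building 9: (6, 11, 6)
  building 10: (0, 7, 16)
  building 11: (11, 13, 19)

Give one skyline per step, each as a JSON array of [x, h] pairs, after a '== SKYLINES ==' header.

== SKYLINES ==
[[43,4],[44,0]]
[[39,4],[44,0]]
[[39,4],[44,0],[46,4],[48,0]]
[[39,4],[48,0]]
[[11,19],[15,0],[39,4],[48,0]]
[[11,19],[15,0],[19,15],[39,4],[48,0]]
[[11,19],[15,0],[19,15],[39,4],[46,12],[48,0]]
[[11,19],[15,6],[19,15],[39,4],[46,12],[48,0]]
[[6,6],[11,19],[15,6],[19,15],[39,4],[46,12],[48,0]]
[[0,16],[7,6],[11,19],[15,6],[19,15],[39,4],[46,12],[48,0]]
[[0,16],[7,6],[11,19],[15,6],[19,15],[39,4],[46,12],[48,0]]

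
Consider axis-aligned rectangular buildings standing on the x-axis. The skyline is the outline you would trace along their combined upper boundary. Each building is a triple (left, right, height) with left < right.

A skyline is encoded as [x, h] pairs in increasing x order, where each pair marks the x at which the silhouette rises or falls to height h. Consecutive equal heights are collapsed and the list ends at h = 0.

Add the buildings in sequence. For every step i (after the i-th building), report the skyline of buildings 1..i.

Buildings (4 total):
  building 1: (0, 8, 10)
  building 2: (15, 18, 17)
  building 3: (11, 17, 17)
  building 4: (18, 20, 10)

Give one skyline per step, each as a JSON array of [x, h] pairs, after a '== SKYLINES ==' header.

== SKYLINES ==
[[0,10],[8,0]]
[[0,10],[8,0],[15,17],[18,0]]
[[0,10],[8,0],[11,17],[18,0]]
[[0,10],[8,0],[11,17],[18,10],[20,0]]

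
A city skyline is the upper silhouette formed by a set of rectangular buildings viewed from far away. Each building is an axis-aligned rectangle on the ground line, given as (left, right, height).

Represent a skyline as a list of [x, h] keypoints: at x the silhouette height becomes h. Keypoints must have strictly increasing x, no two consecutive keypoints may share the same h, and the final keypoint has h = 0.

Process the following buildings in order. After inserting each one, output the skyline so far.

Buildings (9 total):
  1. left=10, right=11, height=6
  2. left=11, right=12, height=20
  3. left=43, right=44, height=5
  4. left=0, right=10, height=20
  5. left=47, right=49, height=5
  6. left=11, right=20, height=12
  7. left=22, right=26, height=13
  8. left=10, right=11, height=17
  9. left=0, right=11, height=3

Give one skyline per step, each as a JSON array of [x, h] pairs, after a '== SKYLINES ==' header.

== SKYLINES ==
[[10,6],[11,0]]
[[10,6],[11,20],[12,0]]
[[10,6],[11,20],[12,0],[43,5],[44,0]]
[[0,20],[10,6],[11,20],[12,0],[43,5],[44,0]]
[[0,20],[10,6],[11,20],[12,0],[43,5],[44,0],[47,5],[49,0]]
[[0,20],[10,6],[11,20],[12,12],[20,0],[43,5],[44,0],[47,5],[49,0]]
[[0,20],[10,6],[11,20],[12,12],[20,0],[22,13],[26,0],[43,5],[44,0],[47,5],[49,0]]
[[0,20],[10,17],[11,20],[12,12],[20,0],[22,13],[26,0],[43,5],[44,0],[47,5],[49,0]]
[[0,20],[10,17],[11,20],[12,12],[20,0],[22,13],[26,0],[43,5],[44,0],[47,5],[49,0]]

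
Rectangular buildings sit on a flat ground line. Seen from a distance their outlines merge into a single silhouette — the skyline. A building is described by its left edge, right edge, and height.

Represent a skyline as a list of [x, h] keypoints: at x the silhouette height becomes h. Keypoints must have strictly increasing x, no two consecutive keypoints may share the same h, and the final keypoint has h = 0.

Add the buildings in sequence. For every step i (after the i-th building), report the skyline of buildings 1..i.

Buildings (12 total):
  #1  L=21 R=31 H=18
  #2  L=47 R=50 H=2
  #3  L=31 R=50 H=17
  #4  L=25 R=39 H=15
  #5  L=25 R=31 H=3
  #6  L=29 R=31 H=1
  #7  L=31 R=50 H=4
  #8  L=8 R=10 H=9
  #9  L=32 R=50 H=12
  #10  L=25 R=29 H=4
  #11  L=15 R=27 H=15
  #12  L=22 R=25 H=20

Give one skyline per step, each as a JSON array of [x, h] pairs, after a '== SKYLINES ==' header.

== SKYLINES ==
[[21,18],[31,0]]
[[21,18],[31,0],[47,2],[50,0]]
[[21,18],[31,17],[50,0]]
[[21,18],[31,17],[50,0]]
[[21,18],[31,17],[50,0]]
[[21,18],[31,17],[50,0]]
[[21,18],[31,17],[50,0]]
[[8,9],[10,0],[21,18],[31,17],[50,0]]
[[8,9],[10,0],[21,18],[31,17],[50,0]]
[[8,9],[10,0],[21,18],[31,17],[50,0]]
[[8,9],[10,0],[15,15],[21,18],[31,17],[50,0]]
[[8,9],[10,0],[15,15],[21,18],[22,20],[25,18],[31,17],[50,0]]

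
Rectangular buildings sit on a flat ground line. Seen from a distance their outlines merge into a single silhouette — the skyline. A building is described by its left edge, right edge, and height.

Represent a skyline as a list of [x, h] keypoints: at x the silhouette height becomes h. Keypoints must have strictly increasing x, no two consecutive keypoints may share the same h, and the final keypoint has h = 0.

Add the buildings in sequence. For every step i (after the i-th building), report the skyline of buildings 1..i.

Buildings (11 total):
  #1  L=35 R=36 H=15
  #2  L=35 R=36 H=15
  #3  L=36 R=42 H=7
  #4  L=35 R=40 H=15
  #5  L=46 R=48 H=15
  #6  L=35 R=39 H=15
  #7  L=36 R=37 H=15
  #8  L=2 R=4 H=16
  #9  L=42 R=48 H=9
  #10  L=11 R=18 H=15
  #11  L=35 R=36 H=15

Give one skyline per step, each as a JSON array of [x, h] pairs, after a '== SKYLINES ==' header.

== SKYLINES ==
[[35,15],[36,0]]
[[35,15],[36,0]]
[[35,15],[36,7],[42,0]]
[[35,15],[40,7],[42,0]]
[[35,15],[40,7],[42,0],[46,15],[48,0]]
[[35,15],[40,7],[42,0],[46,15],[48,0]]
[[35,15],[40,7],[42,0],[46,15],[48,0]]
[[2,16],[4,0],[35,15],[40,7],[42,0],[46,15],[48,0]]
[[2,16],[4,0],[35,15],[40,7],[42,9],[46,15],[48,0]]
[[2,16],[4,0],[11,15],[18,0],[35,15],[40,7],[42,9],[46,15],[48,0]]
[[2,16],[4,0],[11,15],[18,0],[35,15],[40,7],[42,9],[46,15],[48,0]]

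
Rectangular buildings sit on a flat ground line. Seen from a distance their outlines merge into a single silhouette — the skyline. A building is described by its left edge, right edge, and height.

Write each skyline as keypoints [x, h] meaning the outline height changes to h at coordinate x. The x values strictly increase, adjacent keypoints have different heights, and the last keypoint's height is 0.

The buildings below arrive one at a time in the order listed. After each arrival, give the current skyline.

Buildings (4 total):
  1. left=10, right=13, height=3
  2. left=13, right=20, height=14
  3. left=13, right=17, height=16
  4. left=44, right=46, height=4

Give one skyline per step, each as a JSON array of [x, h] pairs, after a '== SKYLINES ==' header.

== SKYLINES ==
[[10,3],[13,0]]
[[10,3],[13,14],[20,0]]
[[10,3],[13,16],[17,14],[20,0]]
[[10,3],[13,16],[17,14],[20,0],[44,4],[46,0]]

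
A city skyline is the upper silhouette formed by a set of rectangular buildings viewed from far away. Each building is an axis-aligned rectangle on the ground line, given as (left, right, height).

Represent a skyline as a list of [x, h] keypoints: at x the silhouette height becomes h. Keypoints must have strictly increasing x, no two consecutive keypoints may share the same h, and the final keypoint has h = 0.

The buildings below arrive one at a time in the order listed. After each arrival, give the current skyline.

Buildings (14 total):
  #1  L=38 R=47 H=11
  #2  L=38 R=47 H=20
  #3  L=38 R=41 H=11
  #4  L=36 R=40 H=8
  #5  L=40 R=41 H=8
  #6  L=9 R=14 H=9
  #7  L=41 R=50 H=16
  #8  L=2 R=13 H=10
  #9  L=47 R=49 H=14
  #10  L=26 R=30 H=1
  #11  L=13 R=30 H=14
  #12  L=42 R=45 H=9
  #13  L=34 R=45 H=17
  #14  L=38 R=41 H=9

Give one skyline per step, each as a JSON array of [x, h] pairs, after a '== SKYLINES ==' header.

== SKYLINES ==
[[38,11],[47,0]]
[[38,20],[47,0]]
[[38,20],[47,0]]
[[36,8],[38,20],[47,0]]
[[36,8],[38,20],[47,0]]
[[9,9],[14,0],[36,8],[38,20],[47,0]]
[[9,9],[14,0],[36,8],[38,20],[47,16],[50,0]]
[[2,10],[13,9],[14,0],[36,8],[38,20],[47,16],[50,0]]
[[2,10],[13,9],[14,0],[36,8],[38,20],[47,16],[50,0]]
[[2,10],[13,9],[14,0],[26,1],[30,0],[36,8],[38,20],[47,16],[50,0]]
[[2,10],[13,14],[30,0],[36,8],[38,20],[47,16],[50,0]]
[[2,10],[13,14],[30,0],[36,8],[38,20],[47,16],[50,0]]
[[2,10],[13,14],[30,0],[34,17],[38,20],[47,16],[50,0]]
[[2,10],[13,14],[30,0],[34,17],[38,20],[47,16],[50,0]]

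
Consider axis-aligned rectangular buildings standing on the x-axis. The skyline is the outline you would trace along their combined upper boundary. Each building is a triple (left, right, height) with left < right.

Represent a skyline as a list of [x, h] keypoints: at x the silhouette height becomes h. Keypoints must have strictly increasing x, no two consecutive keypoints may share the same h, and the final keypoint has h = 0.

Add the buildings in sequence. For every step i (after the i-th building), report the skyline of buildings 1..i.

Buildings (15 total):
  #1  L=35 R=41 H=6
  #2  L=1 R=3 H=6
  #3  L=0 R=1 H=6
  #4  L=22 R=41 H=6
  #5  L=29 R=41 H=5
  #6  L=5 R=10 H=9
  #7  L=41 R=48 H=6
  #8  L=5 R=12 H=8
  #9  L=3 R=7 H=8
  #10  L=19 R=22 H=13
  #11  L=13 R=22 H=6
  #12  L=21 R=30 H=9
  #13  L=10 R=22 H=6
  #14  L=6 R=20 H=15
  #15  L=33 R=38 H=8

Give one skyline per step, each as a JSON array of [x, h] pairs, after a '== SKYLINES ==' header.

== SKYLINES ==
[[35,6],[41,0]]
[[1,6],[3,0],[35,6],[41,0]]
[[0,6],[3,0],[35,6],[41,0]]
[[0,6],[3,0],[22,6],[41,0]]
[[0,6],[3,0],[22,6],[41,0]]
[[0,6],[3,0],[5,9],[10,0],[22,6],[41,0]]
[[0,6],[3,0],[5,9],[10,0],[22,6],[48,0]]
[[0,6],[3,0],[5,9],[10,8],[12,0],[22,6],[48,0]]
[[0,6],[3,8],[5,9],[10,8],[12,0],[22,6],[48,0]]
[[0,6],[3,8],[5,9],[10,8],[12,0],[19,13],[22,6],[48,0]]
[[0,6],[3,8],[5,9],[10,8],[12,0],[13,6],[19,13],[22,6],[48,0]]
[[0,6],[3,8],[5,9],[10,8],[12,0],[13,6],[19,13],[22,9],[30,6],[48,0]]
[[0,6],[3,8],[5,9],[10,8],[12,6],[19,13],[22,9],[30,6],[48,0]]
[[0,6],[3,8],[5,9],[6,15],[20,13],[22,9],[30,6],[48,0]]
[[0,6],[3,8],[5,9],[6,15],[20,13],[22,9],[30,6],[33,8],[38,6],[48,0]]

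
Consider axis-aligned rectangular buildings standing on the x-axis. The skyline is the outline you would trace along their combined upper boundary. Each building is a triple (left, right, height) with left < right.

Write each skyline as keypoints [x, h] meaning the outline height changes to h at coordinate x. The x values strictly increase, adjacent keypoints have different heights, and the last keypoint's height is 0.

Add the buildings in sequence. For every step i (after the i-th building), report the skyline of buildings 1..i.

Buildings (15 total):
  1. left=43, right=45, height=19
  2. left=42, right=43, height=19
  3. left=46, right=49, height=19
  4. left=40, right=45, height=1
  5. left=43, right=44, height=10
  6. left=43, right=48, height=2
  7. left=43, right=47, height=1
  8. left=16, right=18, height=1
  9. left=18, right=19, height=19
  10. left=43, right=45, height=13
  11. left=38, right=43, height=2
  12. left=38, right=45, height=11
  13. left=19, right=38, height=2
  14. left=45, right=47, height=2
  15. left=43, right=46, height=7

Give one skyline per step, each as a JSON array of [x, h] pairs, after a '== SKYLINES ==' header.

== SKYLINES ==
[[43,19],[45,0]]
[[42,19],[45,0]]
[[42,19],[45,0],[46,19],[49,0]]
[[40,1],[42,19],[45,0],[46,19],[49,0]]
[[40,1],[42,19],[45,0],[46,19],[49,0]]
[[40,1],[42,19],[45,2],[46,19],[49,0]]
[[40,1],[42,19],[45,2],[46,19],[49,0]]
[[16,1],[18,0],[40,1],[42,19],[45,2],[46,19],[49,0]]
[[16,1],[18,19],[19,0],[40,1],[42,19],[45,2],[46,19],[49,0]]
[[16,1],[18,19],[19,0],[40,1],[42,19],[45,2],[46,19],[49,0]]
[[16,1],[18,19],[19,0],[38,2],[42,19],[45,2],[46,19],[49,0]]
[[16,1],[18,19],[19,0],[38,11],[42,19],[45,2],[46,19],[49,0]]
[[16,1],[18,19],[19,2],[38,11],[42,19],[45,2],[46,19],[49,0]]
[[16,1],[18,19],[19,2],[38,11],[42,19],[45,2],[46,19],[49,0]]
[[16,1],[18,19],[19,2],[38,11],[42,19],[45,7],[46,19],[49,0]]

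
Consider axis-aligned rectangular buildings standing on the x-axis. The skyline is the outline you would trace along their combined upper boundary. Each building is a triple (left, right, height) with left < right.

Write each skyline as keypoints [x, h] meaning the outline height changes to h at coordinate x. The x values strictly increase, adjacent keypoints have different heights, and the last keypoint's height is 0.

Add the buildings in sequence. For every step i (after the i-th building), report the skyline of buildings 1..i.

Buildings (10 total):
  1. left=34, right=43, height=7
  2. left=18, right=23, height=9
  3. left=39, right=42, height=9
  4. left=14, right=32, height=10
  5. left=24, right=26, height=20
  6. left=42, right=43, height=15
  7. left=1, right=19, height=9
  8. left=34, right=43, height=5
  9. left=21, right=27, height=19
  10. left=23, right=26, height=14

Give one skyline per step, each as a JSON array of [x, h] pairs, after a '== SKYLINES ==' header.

== SKYLINES ==
[[34,7],[43,0]]
[[18,9],[23,0],[34,7],[43,0]]
[[18,9],[23,0],[34,7],[39,9],[42,7],[43,0]]
[[14,10],[32,0],[34,7],[39,9],[42,7],[43,0]]
[[14,10],[24,20],[26,10],[32,0],[34,7],[39,9],[42,7],[43,0]]
[[14,10],[24,20],[26,10],[32,0],[34,7],[39,9],[42,15],[43,0]]
[[1,9],[14,10],[24,20],[26,10],[32,0],[34,7],[39,9],[42,15],[43,0]]
[[1,9],[14,10],[24,20],[26,10],[32,0],[34,7],[39,9],[42,15],[43,0]]
[[1,9],[14,10],[21,19],[24,20],[26,19],[27,10],[32,0],[34,7],[39,9],[42,15],[43,0]]
[[1,9],[14,10],[21,19],[24,20],[26,19],[27,10],[32,0],[34,7],[39,9],[42,15],[43,0]]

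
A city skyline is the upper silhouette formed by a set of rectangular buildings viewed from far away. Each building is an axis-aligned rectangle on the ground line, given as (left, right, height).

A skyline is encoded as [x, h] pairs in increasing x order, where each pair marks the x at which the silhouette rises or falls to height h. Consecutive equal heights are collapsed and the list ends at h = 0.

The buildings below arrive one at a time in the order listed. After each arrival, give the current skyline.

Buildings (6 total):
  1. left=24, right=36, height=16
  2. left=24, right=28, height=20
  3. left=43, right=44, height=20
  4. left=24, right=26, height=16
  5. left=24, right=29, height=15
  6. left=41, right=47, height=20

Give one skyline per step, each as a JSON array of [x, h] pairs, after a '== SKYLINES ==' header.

== SKYLINES ==
[[24,16],[36,0]]
[[24,20],[28,16],[36,0]]
[[24,20],[28,16],[36,0],[43,20],[44,0]]
[[24,20],[28,16],[36,0],[43,20],[44,0]]
[[24,20],[28,16],[36,0],[43,20],[44,0]]
[[24,20],[28,16],[36,0],[41,20],[47,0]]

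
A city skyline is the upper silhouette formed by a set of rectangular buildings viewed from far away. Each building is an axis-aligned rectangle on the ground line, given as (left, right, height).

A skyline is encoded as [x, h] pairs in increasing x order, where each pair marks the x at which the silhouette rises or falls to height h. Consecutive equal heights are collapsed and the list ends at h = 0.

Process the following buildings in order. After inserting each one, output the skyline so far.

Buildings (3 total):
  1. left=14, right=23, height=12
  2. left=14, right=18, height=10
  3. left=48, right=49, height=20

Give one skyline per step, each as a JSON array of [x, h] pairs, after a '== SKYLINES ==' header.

== SKYLINES ==
[[14,12],[23,0]]
[[14,12],[23,0]]
[[14,12],[23,0],[48,20],[49,0]]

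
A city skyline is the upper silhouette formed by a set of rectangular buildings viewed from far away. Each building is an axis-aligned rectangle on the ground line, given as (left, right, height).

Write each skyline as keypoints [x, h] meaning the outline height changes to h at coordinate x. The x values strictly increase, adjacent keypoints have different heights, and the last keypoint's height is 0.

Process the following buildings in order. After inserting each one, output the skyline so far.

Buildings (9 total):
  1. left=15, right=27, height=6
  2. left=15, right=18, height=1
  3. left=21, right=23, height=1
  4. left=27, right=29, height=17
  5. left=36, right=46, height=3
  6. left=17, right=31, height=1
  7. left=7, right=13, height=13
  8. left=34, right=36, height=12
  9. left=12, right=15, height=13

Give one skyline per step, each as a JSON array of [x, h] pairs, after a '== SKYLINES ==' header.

== SKYLINES ==
[[15,6],[27,0]]
[[15,6],[27,0]]
[[15,6],[27,0]]
[[15,6],[27,17],[29,0]]
[[15,6],[27,17],[29,0],[36,3],[46,0]]
[[15,6],[27,17],[29,1],[31,0],[36,3],[46,0]]
[[7,13],[13,0],[15,6],[27,17],[29,1],[31,0],[36,3],[46,0]]
[[7,13],[13,0],[15,6],[27,17],[29,1],[31,0],[34,12],[36,3],[46,0]]
[[7,13],[15,6],[27,17],[29,1],[31,0],[34,12],[36,3],[46,0]]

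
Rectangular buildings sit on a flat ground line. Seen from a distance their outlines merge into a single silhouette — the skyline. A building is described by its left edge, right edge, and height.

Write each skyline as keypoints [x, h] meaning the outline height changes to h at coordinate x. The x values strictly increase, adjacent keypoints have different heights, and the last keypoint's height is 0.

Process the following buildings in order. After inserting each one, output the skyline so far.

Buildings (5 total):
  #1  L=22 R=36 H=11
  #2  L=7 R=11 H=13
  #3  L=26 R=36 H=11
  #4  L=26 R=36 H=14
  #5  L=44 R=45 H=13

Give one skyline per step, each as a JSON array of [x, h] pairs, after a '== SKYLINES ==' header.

== SKYLINES ==
[[22,11],[36,0]]
[[7,13],[11,0],[22,11],[36,0]]
[[7,13],[11,0],[22,11],[36,0]]
[[7,13],[11,0],[22,11],[26,14],[36,0]]
[[7,13],[11,0],[22,11],[26,14],[36,0],[44,13],[45,0]]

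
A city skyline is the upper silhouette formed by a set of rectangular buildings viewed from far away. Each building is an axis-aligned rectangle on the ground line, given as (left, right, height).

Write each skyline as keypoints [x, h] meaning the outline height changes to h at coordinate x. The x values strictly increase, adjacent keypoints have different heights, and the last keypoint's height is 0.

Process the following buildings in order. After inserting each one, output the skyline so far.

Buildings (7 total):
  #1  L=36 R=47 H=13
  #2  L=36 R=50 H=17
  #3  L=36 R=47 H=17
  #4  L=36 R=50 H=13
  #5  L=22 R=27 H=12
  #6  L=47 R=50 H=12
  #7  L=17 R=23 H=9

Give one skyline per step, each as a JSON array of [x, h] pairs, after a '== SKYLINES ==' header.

== SKYLINES ==
[[36,13],[47,0]]
[[36,17],[50,0]]
[[36,17],[50,0]]
[[36,17],[50,0]]
[[22,12],[27,0],[36,17],[50,0]]
[[22,12],[27,0],[36,17],[50,0]]
[[17,9],[22,12],[27,0],[36,17],[50,0]]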